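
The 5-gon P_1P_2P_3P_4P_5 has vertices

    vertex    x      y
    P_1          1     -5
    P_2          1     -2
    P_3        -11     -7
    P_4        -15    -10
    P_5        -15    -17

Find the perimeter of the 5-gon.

|P_1P_2| = √((0)² + (3)²) = √9 = 3
|P_2P_3| = √((-12)² + (-5)²) = √169 = 13
|P_3P_4| = √((-4)² + (-3)²) = √25 = 5
|P_4P_5| = √((0)² + (-7)²) = √49 = 7
|P_5P_1| = √((16)² + (12)²) = √400 = 20
Perimeter = 3 + 13 + 5 + 7 + 20 = 48.

48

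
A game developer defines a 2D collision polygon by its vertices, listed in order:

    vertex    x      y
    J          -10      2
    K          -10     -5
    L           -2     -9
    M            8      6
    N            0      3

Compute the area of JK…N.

Apply the surveyor's formula: 2A = Σ (x_i·y_{i+1} − x_{i+1}·y_i), indices taken mod 5.
Σ = (70) + (80) + (60) + (24) + (30) = 264
Area = |Σ|/2 = 132.

132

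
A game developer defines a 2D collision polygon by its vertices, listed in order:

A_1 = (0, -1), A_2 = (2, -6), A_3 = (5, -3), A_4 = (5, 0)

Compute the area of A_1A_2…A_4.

18

A_1→A_2: (0)(-6) − (2)(-1) = 2
A_2→A_3: (2)(-3) − (5)(-6) = 24
A_3→A_4: (5)(0) − (5)(-3) = 15
A_4→A_1: (5)(-1) − (0)(0) = -5
Σ = 36
Area = |Σ|/2 = 18.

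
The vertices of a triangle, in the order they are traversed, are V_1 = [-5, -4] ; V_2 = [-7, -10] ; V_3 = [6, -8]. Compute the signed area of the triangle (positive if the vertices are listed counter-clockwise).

Apply the shoelace formula: 2A = Σ (x_i·y_{i+1} − x_{i+1}·y_i), indices taken mod 3.
V_1→V_2: (-5)(-10) − (-7)(-4) = 22
V_2→V_3: (-7)(-8) − (6)(-10) = 116
V_3→V_1: (6)(-4) − (-5)(-8) = -64
Σ = 74
Signed area = Σ/2 = 37 (positive ⇒ counter-clockwise traversal).

37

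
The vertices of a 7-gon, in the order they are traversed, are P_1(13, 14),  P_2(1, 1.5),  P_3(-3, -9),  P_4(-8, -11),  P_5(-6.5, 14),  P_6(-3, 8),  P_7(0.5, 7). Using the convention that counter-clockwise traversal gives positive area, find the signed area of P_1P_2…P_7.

-170.25

Apply Gauss's area formula: 2A = Σ (x_i·y_{i+1} − x_{i+1}·y_i), indices taken mod 7.
Σ = (5.5) + (-4.5) + (-39) + (-183.5) + (-10) + (-25) + (-84) = -340.5
Signed area = Σ/2 = -170.25 (negative ⇒ clockwise traversal).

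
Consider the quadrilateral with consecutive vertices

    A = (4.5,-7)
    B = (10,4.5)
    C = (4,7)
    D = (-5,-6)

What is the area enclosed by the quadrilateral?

Apply the shoelace formula: 2A = Σ (x_i·y_{i+1} − x_{i+1}·y_i), indices taken mod 4.
A→B: (4.5)(4.5) − (10)(-7) = 90.25
B→C: (10)(7) − (4)(4.5) = 52
C→D: (4)(-6) − (-5)(7) = 11
D→A: (-5)(-7) − (4.5)(-6) = 62
Σ = 215.25
Area = |Σ|/2 = 107.625.

107.625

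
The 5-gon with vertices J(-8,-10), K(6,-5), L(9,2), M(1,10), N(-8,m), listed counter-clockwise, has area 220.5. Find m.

The doubled signed area Σ (x_i y_{i+1} − x_{i+1} y_i) is linear in m.
With m=0 it equals 405; the coefficient of m is 9 (from the two edges through N).
So 9·m + 405 = 2·220.5 = 441 ⇒ m = 4.

4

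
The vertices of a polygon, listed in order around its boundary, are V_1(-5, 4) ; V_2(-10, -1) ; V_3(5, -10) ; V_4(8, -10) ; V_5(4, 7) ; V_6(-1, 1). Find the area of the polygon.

Cross-terms: 45, 105, 30, 96, 11, 1  ⇒  Σ = 288
Area = |Σ|/2 = 144.

144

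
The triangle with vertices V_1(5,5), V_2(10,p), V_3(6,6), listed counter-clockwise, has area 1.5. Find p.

The doubled signed area Σ (x_i y_{i+1} − x_{i+1} y_i) is linear in p.
With p=0 it equals 10; the coefficient of p is -1 (from the two edges through V_2).
So -1·p + 10 = 2·1.5 = 3 ⇒ p = 7.

7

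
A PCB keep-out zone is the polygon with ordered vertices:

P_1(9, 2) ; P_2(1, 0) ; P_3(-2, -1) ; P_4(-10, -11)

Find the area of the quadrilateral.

Σ = (-2) + (-1) + (12) + (79) = 88
Area = |Σ|/2 = 44.

44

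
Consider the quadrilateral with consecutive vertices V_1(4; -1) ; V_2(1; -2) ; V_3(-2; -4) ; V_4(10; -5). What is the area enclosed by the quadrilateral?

Apply Gauss's area formula: 2A = Σ (x_i·y_{i+1} − x_{i+1}·y_i), indices taken mod 4.
Σ = (-7) + (-8) + (50) + (10) = 45
Area = |Σ|/2 = 22.5.

22.5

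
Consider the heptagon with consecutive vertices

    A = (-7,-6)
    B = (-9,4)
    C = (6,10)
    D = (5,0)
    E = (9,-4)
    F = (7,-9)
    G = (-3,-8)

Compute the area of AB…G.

Apply the shoelace (surveyor's) formula: 2A = Σ (x_i·y_{i+1} − x_{i+1}·y_i), indices taken mod 7.
A→B: (-7)(4) − (-9)(-6) = -82
B→C: (-9)(10) − (6)(4) = -114
C→D: (6)(0) − (5)(10) = -50
D→E: (5)(-4) − (9)(0) = -20
E→F: (9)(-9) − (7)(-4) = -53
F→G: (7)(-8) − (-3)(-9) = -83
G→A: (-3)(-6) − (-7)(-8) = -38
Σ = -440
Area = |Σ|/2 = 220.

220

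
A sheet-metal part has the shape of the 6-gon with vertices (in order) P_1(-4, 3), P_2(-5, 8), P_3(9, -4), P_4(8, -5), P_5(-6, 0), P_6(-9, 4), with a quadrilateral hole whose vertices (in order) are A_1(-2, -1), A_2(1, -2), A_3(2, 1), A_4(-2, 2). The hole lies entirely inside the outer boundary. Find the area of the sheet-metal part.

62.5

Outer boundary:
Σ = (-17) + (-52) + (-13) + (-30) + (-24) + (-11) = -147
Area = |Σ|/2 = 73.5.
Hole:
A_1→A_2: (-2)(-2) − (1)(-1) = 5
A_2→A_3: (1)(1) − (2)(-2) = 5
A_3→A_4: (2)(2) − (-2)(1) = 6
A_4→A_1: (-2)(-1) − (-2)(2) = 6
Σ = 22
Area = |Σ|/2 = 11.
Net area = 73.5 − 11 = 62.5.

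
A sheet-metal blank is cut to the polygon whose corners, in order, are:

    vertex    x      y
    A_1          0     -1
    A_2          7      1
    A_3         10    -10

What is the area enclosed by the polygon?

41.5

Apply Gauss's area formula: 2A = Σ (x_i·y_{i+1} − x_{i+1}·y_i), indices taken mod 3.
Cross-terms: 7, -80, -10  ⇒  Σ = -83
Area = |Σ|/2 = 41.5.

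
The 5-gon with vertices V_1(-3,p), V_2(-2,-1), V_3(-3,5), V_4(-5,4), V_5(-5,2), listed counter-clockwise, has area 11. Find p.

-1

Write out the shoelace sum; only the two edges meeting at V_1 involve p:
2·Area = [((-5)·p − (-3)·2) + ((-3)·(-1) − (-2)·p)] + 10
       = -3·p + 19 = 22
⇒ p = -1.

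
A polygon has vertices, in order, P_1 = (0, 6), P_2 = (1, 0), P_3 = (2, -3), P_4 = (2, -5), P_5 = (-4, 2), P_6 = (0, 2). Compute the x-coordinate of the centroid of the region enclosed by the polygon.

Apply the surveyor's formula. First the cross-terms c_i = x_i·y_{i+1} − x_{i+1}·y_i:
  -6, -3, -4, -16, -8, 0  ⇒  2A = -37, A = -18.5.
Then Σ (x_i + x_{i+1})·c_i = 33, so x̄ = 33 / (6·(-18.5)) = -11/37.

-11/37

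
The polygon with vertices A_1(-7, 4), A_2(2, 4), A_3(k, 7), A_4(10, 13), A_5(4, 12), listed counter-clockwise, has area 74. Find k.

The doubled signed area Σ (x_i y_{i+1} − x_{i+1} y_i) is linear in k.
With k=0 it equals 76; the coefficient of k is 9 (from the two edges through A_3).
So 9·k + 76 = 2·74 = 148 ⇒ k = 8.

8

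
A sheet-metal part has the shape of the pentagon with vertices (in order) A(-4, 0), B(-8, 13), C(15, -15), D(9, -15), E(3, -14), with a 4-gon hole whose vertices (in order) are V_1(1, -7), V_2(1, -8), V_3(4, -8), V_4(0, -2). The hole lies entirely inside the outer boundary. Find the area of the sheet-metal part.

Outer boundary:
A→B: (-4)(13) − (-8)(0) = -52
B→C: (-8)(-15) − (15)(13) = -75
C→D: (15)(-15) − (9)(-15) = -90
D→E: (9)(-14) − (3)(-15) = -81
E→A: (3)(0) − (-4)(-14) = -56
Σ = -354
Area = |Σ|/2 = 177.
Hole:
Σ = (-1) + (24) + (-8) + (2) = 17
Area = |Σ|/2 = 8.5.
Net area = 177 − 8.5 = 168.5.

168.5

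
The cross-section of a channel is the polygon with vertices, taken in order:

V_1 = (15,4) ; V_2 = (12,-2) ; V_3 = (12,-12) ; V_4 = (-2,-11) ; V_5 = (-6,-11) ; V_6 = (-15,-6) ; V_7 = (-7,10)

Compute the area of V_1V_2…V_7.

Apply the surveyor's formula: 2A = Σ (x_i·y_{i+1} − x_{i+1}·y_i), indices taken mod 7.
Σ = (-78) + (-120) + (-156) + (-44) + (-129) + (-192) + (-178) = -897
Area = |Σ|/2 = 448.5.

448.5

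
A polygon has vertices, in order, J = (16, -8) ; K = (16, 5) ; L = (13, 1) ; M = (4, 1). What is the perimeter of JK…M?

42

|JK| = √((0)² + (13)²) = √169 = 13
|KL| = √((-3)² + (-4)²) = √25 = 5
|LM| = √((-9)² + (0)²) = √81 = 9
|MJ| = √((12)² + (-9)²) = √225 = 15
Perimeter = 13 + 5 + 9 + 15 = 42.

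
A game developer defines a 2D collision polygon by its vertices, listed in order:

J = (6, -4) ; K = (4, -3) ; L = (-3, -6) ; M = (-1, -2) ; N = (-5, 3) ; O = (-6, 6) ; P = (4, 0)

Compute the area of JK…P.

Apply the surveyor's formula: 2A = Σ (x_i·y_{i+1} − x_{i+1}·y_i), indices taken mod 7.
Cross-terms: -2, -33, 0, -13, -12, -24, -16  ⇒  Σ = -100
Area = |Σ|/2 = 50.

50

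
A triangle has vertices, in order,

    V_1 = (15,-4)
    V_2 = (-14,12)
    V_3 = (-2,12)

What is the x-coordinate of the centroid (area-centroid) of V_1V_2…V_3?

Apply the surveyor's formula. First the cross-terms c_i = x_i·y_{i+1} − x_{i+1}·y_i:
  124, -144, -172  ⇒  2A = -192, A = -96.
Then Σ (x_i + x_{i+1})·c_i = 192, so x̄ = 192 / (6·(-96)) = -1/3.

-1/3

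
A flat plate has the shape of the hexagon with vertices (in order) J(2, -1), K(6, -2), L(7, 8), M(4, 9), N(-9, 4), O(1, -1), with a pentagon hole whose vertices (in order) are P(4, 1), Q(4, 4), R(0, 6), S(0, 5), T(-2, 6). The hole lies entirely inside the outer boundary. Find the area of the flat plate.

89

Outer boundary:
Apply Gauss's area formula: 2A = Σ (x_i·y_{i+1} − x_{i+1}·y_i), indices taken mod 6.
Cross-terms: 2, 62, 31, 97, 5, 1  ⇒  Σ = 198
Area = |Σ|/2 = 99.
Hole:
Apply the shoelace formula: 2A = Σ (x_i·y_{i+1} − x_{i+1}·y_i), indices taken mod 5.
Σ = (12) + (24) + (0) + (10) + (-26) = 20
Area = |Σ|/2 = 10.
Net area = 99 − 10 = 89.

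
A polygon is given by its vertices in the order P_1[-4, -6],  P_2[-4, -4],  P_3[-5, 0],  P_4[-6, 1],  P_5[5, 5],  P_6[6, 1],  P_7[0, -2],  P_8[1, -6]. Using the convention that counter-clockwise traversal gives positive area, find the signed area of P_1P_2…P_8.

-66.5

Apply the shoelace (surveyor's) formula: 2A = Σ (x_i·y_{i+1} − x_{i+1}·y_i), indices taken mod 8.
Σ = (-8) + (-20) + (-5) + (-35) + (-25) + (-12) + (2) + (-30) = -133
Signed area = Σ/2 = -66.5 (negative ⇒ clockwise traversal).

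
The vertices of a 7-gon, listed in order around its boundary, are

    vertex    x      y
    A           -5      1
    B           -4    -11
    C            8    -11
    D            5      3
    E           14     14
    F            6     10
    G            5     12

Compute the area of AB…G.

Apply Gauss's area formula: 2A = Σ (x_i·y_{i+1} − x_{i+1}·y_i), indices taken mod 7.
Cross-terms: 59, 132, 79, 28, 56, 22, 65  ⇒  Σ = 441
Area = |Σ|/2 = 220.5.

220.5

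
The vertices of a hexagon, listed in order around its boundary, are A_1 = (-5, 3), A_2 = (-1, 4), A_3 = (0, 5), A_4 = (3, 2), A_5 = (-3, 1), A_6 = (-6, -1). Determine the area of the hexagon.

Σ = (-17) + (-5) + (-15) + (9) + (9) + (-23) = -42
Area = |Σ|/2 = 21.

21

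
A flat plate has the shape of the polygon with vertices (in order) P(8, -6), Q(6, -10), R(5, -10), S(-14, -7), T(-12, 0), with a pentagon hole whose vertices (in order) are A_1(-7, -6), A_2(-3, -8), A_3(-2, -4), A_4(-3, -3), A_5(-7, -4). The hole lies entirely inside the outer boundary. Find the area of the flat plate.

Outer boundary:
Apply the shoelace (surveyor's) formula: 2A = Σ (x_i·y_{i+1} − x_{i+1}·y_i), indices taken mod 5.
P→Q: (8)(-10) − (6)(-6) = -44
Q→R: (6)(-10) − (5)(-10) = -10
R→S: (5)(-7) − (-14)(-10) = -175
S→T: (-14)(0) − (-12)(-7) = -84
T→P: (-12)(-6) − (8)(0) = 72
Σ = -241
Area = |Σ|/2 = 120.5.
Hole:
Apply the shoelace (surveyor's) formula: 2A = Σ (x_i·y_{i+1} − x_{i+1}·y_i), indices taken mod 5.
Cross-terms: 38, -4, -6, -9, 14  ⇒  Σ = 33
Area = |Σ|/2 = 16.5.
Net area = 120.5 − 16.5 = 104.

104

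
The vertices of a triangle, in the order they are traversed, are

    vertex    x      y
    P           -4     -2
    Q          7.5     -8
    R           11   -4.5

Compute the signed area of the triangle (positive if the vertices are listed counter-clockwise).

30.625

Apply the shoelace (surveyor's) formula: 2A = Σ (x_i·y_{i+1} − x_{i+1}·y_i), indices taken mod 3.
Σ = (47) + (54.25) + (-40) = 61.25
Signed area = Σ/2 = 30.625 (positive ⇒ counter-clockwise traversal).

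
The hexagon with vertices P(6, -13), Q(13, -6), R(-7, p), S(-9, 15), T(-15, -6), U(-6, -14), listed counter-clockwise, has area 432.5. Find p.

The doubled signed area Σ (x_i y_{i+1} − x_{i+1} y_i) is linear in p.
With p=0 it equals 601; the coefficient of p is 22 (from the two edges through R).
So 22·p + 601 = 2·432.5 = 865 ⇒ p = 12.

12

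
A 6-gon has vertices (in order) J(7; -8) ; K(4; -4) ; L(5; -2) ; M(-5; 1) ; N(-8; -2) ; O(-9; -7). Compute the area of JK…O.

Cross-terms: 4, 12, -5, 18, 38, 121  ⇒  Σ = 188
Area = |Σ|/2 = 94.

94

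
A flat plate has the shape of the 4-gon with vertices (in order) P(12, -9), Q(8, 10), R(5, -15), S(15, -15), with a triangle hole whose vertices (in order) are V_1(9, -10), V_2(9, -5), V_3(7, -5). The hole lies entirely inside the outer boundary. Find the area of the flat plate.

Outer boundary:
Apply Gauss's area formula: 2A = Σ (x_i·y_{i+1} − x_{i+1}·y_i), indices taken mod 4.
Σ = (192) + (-170) + (150) + (45) = 217
Area = |Σ|/2 = 108.5.
Hole:
Apply the shoelace (surveyor's) formula: 2A = Σ (x_i·y_{i+1} − x_{i+1}·y_i), indices taken mod 3.
Cross-terms: 45, -10, -25  ⇒  Σ = 10
Area = |Σ|/2 = 5.
Net area = 108.5 − 5 = 103.5.

103.5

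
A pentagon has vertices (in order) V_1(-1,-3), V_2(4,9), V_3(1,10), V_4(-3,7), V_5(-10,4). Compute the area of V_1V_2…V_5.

81.5

Σ = (3) + (31) + (37) + (58) + (34) = 163
Area = |Σ|/2 = 81.5.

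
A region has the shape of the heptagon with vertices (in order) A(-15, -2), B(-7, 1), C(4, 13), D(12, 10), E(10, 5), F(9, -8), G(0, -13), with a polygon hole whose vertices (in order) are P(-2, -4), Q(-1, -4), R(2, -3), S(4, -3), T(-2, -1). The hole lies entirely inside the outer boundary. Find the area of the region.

350

Outer boundary:
Σ = (-29) + (-95) + (-116) + (-40) + (-125) + (-117) + (-195) = -717
Area = |Σ|/2 = 358.5.
Hole:
Σ = (4) + (11) + (6) + (-10) + (6) = 17
Area = |Σ|/2 = 8.5.
Net area = 358.5 − 8.5 = 350.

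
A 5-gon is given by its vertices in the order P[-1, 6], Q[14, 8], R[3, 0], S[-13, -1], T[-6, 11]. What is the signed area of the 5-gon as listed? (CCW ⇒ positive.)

-146.5

Cross-terms: -92, -24, -3, -149, -25  ⇒  Σ = -293
Signed area = Σ/2 = -146.5 (negative ⇒ clockwise traversal).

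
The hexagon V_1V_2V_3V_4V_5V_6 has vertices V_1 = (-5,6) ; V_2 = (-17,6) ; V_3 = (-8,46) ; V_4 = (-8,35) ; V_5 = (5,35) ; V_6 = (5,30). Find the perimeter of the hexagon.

|V_1V_2| = √((-12)² + (0)²) = √144 = 12
|V_2V_3| = √((9)² + (40)²) = √1681 = 41
|V_3V_4| = √((0)² + (-11)²) = √121 = 11
|V_4V_5| = √((13)² + (0)²) = √169 = 13
|V_5V_6| = √((0)² + (-5)²) = √25 = 5
|V_6V_1| = √((-10)² + (-24)²) = √676 = 26
Perimeter = 12 + 41 + 11 + 13 + 5 + 26 = 108.

108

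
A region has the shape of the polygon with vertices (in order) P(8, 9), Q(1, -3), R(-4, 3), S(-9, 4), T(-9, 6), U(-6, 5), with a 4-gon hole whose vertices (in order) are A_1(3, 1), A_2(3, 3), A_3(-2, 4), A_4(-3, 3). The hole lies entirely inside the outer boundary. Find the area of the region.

67

Outer boundary:
Apply Gauss's area formula: 2A = Σ (x_i·y_{i+1} − x_{i+1}·y_i), indices taken mod 6.
P→Q: (8)(-3) − (1)(9) = -33
Q→R: (1)(3) − (-4)(-3) = -9
R→S: (-4)(4) − (-9)(3) = 11
S→T: (-9)(6) − (-9)(4) = -18
T→U: (-9)(5) − (-6)(6) = -9
U→P: (-6)(9) − (8)(5) = -94
Σ = -152
Area = |Σ|/2 = 76.
Hole:
Apply the shoelace formula: 2A = Σ (x_i·y_{i+1} − x_{i+1}·y_i), indices taken mod 4.
Cross-terms: 6, 18, 6, -12  ⇒  Σ = 18
Area = |Σ|/2 = 9.
Net area = 76 − 9 = 67.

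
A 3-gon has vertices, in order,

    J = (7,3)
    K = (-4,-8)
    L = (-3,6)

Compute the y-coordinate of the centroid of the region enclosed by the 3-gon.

1/3

Apply Gauss's area formula. First the cross-terms c_i = x_i·y_{i+1} − x_{i+1}·y_i:
  -44, -48, -51  ⇒  2A = -143, A = -71.5.
Then Σ (y_i + y_{i+1})·c_i = -143, so ȳ = -143 / (6·(-71.5)) = 1/3.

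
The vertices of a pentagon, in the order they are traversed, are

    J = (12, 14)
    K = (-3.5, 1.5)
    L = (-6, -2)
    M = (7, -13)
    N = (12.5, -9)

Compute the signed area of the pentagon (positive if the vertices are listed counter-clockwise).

Σ = (67) + (16) + (92) + (99.5) + (283) = 557.5
Signed area = Σ/2 = 278.75 (positive ⇒ counter-clockwise traversal).

278.75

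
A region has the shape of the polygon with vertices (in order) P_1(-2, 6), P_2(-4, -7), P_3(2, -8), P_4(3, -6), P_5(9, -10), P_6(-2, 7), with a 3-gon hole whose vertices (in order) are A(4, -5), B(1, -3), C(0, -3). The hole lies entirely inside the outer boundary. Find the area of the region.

81.5

Outer boundary:
Σ = (38) + (46) + (12) + (24) + (43) + (2) = 165
Area = |Σ|/2 = 82.5.
Hole:
Cross-terms: -7, -3, 12  ⇒  Σ = 2
Area = |Σ|/2 = 1.
Net area = 82.5 − 1 = 81.5.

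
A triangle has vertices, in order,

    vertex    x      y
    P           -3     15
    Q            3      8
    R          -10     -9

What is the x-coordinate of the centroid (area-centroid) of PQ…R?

-10/3

Apply the surveyor's formula. First the cross-terms c_i = x_i·y_{i+1} − x_{i+1}·y_i:
  -69, 53, -177  ⇒  2A = -193, A = -96.5.
Then Σ (x_i + x_{i+1})·c_i = 1930, so x̄ = 1930 / (6·(-96.5)) = -10/3.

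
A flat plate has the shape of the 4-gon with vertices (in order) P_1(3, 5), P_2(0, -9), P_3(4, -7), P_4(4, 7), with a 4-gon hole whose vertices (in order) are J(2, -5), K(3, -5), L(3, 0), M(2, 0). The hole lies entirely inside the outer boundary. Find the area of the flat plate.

27

Outer boundary:
Σ = (-27) + (36) + (56) + (-1) = 64
Area = |Σ|/2 = 32.
Hole:
Apply the surveyor's formula: 2A = Σ (x_i·y_{i+1} − x_{i+1}·y_i), indices taken mod 4.
Cross-terms: 5, 15, 0, -10  ⇒  Σ = 10
Area = |Σ|/2 = 5.
Net area = 32 − 5 = 27.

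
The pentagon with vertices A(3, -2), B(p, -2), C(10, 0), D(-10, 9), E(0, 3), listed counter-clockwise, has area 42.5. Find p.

10

The doubled signed area Σ (x_i y_{i+1} − x_{i+1} y_i) is linear in p.
With p=0 it equals 65; the coefficient of p is 2 (from the two edges through B).
So 2·p + 65 = 2·42.5 = 85 ⇒ p = 10.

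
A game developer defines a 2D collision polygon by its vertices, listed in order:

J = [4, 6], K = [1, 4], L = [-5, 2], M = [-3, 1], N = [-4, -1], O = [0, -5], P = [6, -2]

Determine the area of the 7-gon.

67

Apply the shoelace formula: 2A = Σ (x_i·y_{i+1} − x_{i+1}·y_i), indices taken mod 7.
Cross-terms: 10, 22, 1, 7, 20, 30, 44  ⇒  Σ = 134
Area = |Σ|/2 = 67.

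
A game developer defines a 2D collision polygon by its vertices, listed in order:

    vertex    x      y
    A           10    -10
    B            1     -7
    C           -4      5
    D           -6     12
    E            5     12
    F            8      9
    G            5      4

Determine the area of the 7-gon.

193.5

Σ = (-60) + (-23) + (-18) + (-132) + (-51) + (-13) + (-90) = -387
Area = |Σ|/2 = 193.5.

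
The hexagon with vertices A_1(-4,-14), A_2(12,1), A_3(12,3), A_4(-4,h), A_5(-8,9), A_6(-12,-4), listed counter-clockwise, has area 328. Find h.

Write out the shoelace sum; only the two edges meeting at A_4 involve h:
2·Area = [(12·h − (-4)·3) + ((-4)·9 − (-8)·h)] + 480
       = 20·h + 456 = 656
⇒ h = 10.

10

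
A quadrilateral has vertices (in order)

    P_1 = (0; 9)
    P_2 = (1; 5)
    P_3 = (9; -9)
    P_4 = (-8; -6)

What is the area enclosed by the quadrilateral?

130.5

Apply the shoelace formula: 2A = Σ (x_i·y_{i+1} − x_{i+1}·y_i), indices taken mod 4.
P_1→P_2: (0)(5) − (1)(9) = -9
P_2→P_3: (1)(-9) − (9)(5) = -54
P_3→P_4: (9)(-6) − (-8)(-9) = -126
P_4→P_1: (-8)(9) − (0)(-6) = -72
Σ = -261
Area = |Σ|/2 = 130.5.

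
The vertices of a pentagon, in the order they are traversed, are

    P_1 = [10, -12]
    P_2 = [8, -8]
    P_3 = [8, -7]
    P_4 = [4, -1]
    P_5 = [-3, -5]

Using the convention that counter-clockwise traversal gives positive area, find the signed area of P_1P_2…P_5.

Apply the shoelace (surveyor's) formula: 2A = Σ (x_i·y_{i+1} − x_{i+1}·y_i), indices taken mod 5.
Cross-terms: 16, 8, 20, -23, 86  ⇒  Σ = 107
Signed area = Σ/2 = 53.5 (positive ⇒ counter-clockwise traversal).

53.5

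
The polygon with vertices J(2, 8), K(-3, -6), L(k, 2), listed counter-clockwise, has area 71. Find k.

10

The doubled signed area Σ (x_i y_{i+1} − x_{i+1} y_i) is linear in k.
With k=0 it equals 2; the coefficient of k is 14 (from the two edges through L).
So 14·k + 2 = 2·71 = 142 ⇒ k = 10.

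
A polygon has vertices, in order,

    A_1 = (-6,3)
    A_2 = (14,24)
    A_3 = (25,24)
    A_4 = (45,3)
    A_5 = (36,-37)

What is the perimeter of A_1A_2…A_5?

|A_1A_2| = √((20)² + (21)²) = √841 = 29
|A_2A_3| = √((11)² + (0)²) = √121 = 11
|A_3A_4| = √((20)² + (-21)²) = √841 = 29
|A_4A_5| = √((-9)² + (-40)²) = √1681 = 41
|A_5A_1| = √((-42)² + (40)²) = √3364 = 58
Perimeter = 29 + 11 + 29 + 41 + 58 = 168.

168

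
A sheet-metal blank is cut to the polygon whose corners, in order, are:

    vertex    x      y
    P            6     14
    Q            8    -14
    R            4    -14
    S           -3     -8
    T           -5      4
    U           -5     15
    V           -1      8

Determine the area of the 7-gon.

260

Apply Gauss's area formula: 2A = Σ (x_i·y_{i+1} − x_{i+1}·y_i), indices taken mod 7.
P→Q: (6)(-14) − (8)(14) = -196
Q→R: (8)(-14) − (4)(-14) = -56
R→S: (4)(-8) − (-3)(-14) = -74
S→T: (-3)(4) − (-5)(-8) = -52
T→U: (-5)(15) − (-5)(4) = -55
U→V: (-5)(8) − (-1)(15) = -25
V→P: (-1)(14) − (6)(8) = -62
Σ = -520
Area = |Σ|/2 = 260.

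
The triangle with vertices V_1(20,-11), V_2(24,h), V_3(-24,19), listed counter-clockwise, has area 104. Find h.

Write out the shoelace sum; only the two edges meeting at V_2 involve h:
2·Area = [(20·h − 24·(-11)) + (24·19 − (-24)·h)] + -116
       = 44·h + 604 = 208
⇒ h = -9.

-9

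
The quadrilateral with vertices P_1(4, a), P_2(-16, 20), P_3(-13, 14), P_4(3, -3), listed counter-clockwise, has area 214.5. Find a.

16

The doubled signed area Σ (x_i y_{i+1} − x_{i+1} y_i) is linear in a.
With a=0 it equals 125; the coefficient of a is 19 (from the two edges through P_1).
So 19·a + 125 = 2·214.5 = 429 ⇒ a = 16.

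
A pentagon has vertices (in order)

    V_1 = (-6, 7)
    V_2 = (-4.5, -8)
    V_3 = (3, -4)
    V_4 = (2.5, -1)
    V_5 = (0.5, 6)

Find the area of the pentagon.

91.75

Σ = (79.5) + (42) + (7) + (15.5) + (39.5) = 183.5
Area = |Σ|/2 = 91.75.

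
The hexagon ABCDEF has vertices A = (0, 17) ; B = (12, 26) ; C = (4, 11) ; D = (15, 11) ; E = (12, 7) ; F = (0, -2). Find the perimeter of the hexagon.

82

|AB| = √((12)² + (9)²) = √225 = 15
|BC| = √((-8)² + (-15)²) = √289 = 17
|CD| = √((11)² + (0)²) = √121 = 11
|DE| = √((-3)² + (-4)²) = √25 = 5
|EF| = √((-12)² + (-9)²) = √225 = 15
|FA| = √((0)² + (19)²) = √361 = 19
Perimeter = 15 + 17 + 11 + 5 + 15 + 19 = 82.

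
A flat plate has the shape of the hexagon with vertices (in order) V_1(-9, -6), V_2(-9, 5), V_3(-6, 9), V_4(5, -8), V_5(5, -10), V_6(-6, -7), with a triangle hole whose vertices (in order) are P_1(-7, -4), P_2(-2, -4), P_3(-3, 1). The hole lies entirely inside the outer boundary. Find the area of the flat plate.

Outer boundary:
V_1→V_2: (-9)(5) − (-9)(-6) = -99
V_2→V_3: (-9)(9) − (-6)(5) = -51
V_3→V_4: (-6)(-8) − (5)(9) = 3
V_4→V_5: (5)(-10) − (5)(-8) = -10
V_5→V_6: (5)(-7) − (-6)(-10) = -95
V_6→V_1: (-6)(-6) − (-9)(-7) = -27
Σ = -279
Area = |Σ|/2 = 139.5.
Hole:
Apply Gauss's area formula: 2A = Σ (x_i·y_{i+1} − x_{i+1}·y_i), indices taken mod 3.
Σ = (20) + (-14) + (19) = 25
Area = |Σ|/2 = 12.5.
Net area = 139.5 − 12.5 = 127.

127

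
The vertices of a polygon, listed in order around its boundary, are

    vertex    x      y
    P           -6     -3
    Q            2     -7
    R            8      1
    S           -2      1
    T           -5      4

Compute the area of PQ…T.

Apply the shoelace formula: 2A = Σ (x_i·y_{i+1} − x_{i+1}·y_i), indices taken mod 5.
Σ = (48) + (58) + (10) + (-3) + (39) = 152
Area = |Σ|/2 = 76.

76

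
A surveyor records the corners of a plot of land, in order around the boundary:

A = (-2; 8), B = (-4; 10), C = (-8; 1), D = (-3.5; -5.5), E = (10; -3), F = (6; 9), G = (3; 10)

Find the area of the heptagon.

Cross-terms: 12, 76, 47.5, 65.5, 108, 33, 44  ⇒  Σ = 386
Area = |Σ|/2 = 193.

193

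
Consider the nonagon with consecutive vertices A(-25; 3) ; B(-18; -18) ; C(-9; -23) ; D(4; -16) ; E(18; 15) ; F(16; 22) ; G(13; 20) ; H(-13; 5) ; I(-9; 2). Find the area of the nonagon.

Apply the shoelace formula: 2A = Σ (x_i·y_{i+1} − x_{i+1}·y_i), indices taken mod 9.
Σ = (504) + (252) + (236) + (348) + (156) + (34) + (325) + (19) + (23) = 1897
Area = |Σ|/2 = 948.5.

948.5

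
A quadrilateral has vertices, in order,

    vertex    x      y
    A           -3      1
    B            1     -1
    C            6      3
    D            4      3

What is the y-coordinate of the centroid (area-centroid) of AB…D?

Apply Gauss's area formula. First the cross-terms c_i = x_i·y_{i+1} − x_{i+1}·y_i:
  2, 9, 6, 13  ⇒  2A = 30, A = 15.
Then Σ (y_i + y_{i+1})·c_i = 106, so ȳ = 106 / (6·15) = 53/45.

53/45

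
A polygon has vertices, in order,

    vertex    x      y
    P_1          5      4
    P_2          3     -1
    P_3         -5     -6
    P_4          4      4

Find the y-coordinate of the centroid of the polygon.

Apply the shoelace (surveyor's) formula. First the cross-terms c_i = x_i·y_{i+1} − x_{i+1}·y_i:
  -17, -23, 4, -4  ⇒  2A = -40, A = -20.
Then Σ (y_i + y_{i+1})·c_i = 70, so ȳ = 70 / (6·(-20)) = -7/12.

-7/12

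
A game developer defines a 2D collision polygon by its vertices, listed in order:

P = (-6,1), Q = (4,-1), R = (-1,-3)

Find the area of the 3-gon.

Apply the surveyor's formula: 2A = Σ (x_i·y_{i+1} − x_{i+1}·y_i), indices taken mod 3.
Σ = (2) + (-13) + (-19) = -30
Area = |Σ|/2 = 15.

15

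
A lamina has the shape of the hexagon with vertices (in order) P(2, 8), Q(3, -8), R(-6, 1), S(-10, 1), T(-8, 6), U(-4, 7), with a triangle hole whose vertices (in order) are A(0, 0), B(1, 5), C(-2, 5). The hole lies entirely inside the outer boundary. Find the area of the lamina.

Outer boundary:
Apply the shoelace formula: 2A = Σ (x_i·y_{i+1} − x_{i+1}·y_i), indices taken mod 6.
Σ = (-40) + (-45) + (4) + (-52) + (-32) + (-46) = -211
Area = |Σ|/2 = 105.5.
Hole:
A→B: (0)(5) − (1)(0) = 0
B→C: (1)(5) − (-2)(5) = 15
C→A: (-2)(0) − (0)(5) = 0
Σ = 15
Area = |Σ|/2 = 7.5.
Net area = 105.5 − 7.5 = 98.

98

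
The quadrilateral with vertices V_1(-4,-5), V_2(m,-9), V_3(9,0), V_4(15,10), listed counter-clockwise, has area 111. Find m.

The doubled signed area Σ (x_i y_{i+1} − x_{i+1} y_i) is linear in m.
With m=0 it equals 172; the coefficient of m is 5 (from the two edges through V_2).
So 5·m + 172 = 2·111 = 222 ⇒ m = 10.

10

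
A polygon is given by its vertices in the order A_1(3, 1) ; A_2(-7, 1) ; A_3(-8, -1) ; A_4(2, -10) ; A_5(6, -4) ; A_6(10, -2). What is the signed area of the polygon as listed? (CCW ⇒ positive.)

Apply Gauss's area formula: 2A = Σ (x_i·y_{i+1} − x_{i+1}·y_i), indices taken mod 6.
A_1→A_2: (3)(1) − (-7)(1) = 10
A_2→A_3: (-7)(-1) − (-8)(1) = 15
A_3→A_4: (-8)(-10) − (2)(-1) = 82
A_4→A_5: (2)(-4) − (6)(-10) = 52
A_5→A_6: (6)(-2) − (10)(-4) = 28
A_6→A_1: (10)(1) − (3)(-2) = 16
Σ = 203
Signed area = Σ/2 = 101.5 (positive ⇒ counter-clockwise traversal).

101.5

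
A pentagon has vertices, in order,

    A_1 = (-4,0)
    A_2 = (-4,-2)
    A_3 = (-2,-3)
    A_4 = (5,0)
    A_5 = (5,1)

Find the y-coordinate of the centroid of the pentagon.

-23/30

Apply the shoelace formula. First the cross-terms c_i = x_i·y_{i+1} − x_{i+1}·y_i:
  8, 8, 15, 5, 4  ⇒  2A = 40, A = 20.
Then Σ (y_i + y_{i+1})·c_i = -92, so ȳ = -92 / (6·20) = -23/30.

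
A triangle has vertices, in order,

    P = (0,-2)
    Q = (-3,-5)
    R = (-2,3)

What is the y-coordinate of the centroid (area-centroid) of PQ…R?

Apply the shoelace formula. First the cross-terms c_i = x_i·y_{i+1} − x_{i+1}·y_i:
  -6, -19, 4  ⇒  2A = -21, A = -10.5.
Then Σ (y_i + y_{i+1})·c_i = 84, so ȳ = 84 / (6·(-10.5)) = -4/3.

-4/3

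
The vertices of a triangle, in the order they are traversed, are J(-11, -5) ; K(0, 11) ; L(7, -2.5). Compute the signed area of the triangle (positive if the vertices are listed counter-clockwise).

Apply the shoelace formula: 2A = Σ (x_i·y_{i+1} − x_{i+1}·y_i), indices taken mod 3.
Σ = (-121) + (-77) + (-62.5) = -260.5
Signed area = Σ/2 = -130.25 (negative ⇒ clockwise traversal).

-130.25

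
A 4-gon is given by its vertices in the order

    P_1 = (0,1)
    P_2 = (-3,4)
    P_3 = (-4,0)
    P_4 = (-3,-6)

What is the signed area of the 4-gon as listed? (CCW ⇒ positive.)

20

Apply Gauss's area formula: 2A = Σ (x_i·y_{i+1} − x_{i+1}·y_i), indices taken mod 4.
Σ = (3) + (16) + (24) + (-3) = 40
Signed area = Σ/2 = 20 (positive ⇒ counter-clockwise traversal).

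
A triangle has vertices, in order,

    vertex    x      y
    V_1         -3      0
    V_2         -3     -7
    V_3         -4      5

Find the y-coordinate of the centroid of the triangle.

Apply Gauss's area formula. First the cross-terms c_i = x_i·y_{i+1} − x_{i+1}·y_i:
  21, -43, 15  ⇒  2A = -7, A = -3.5.
Then Σ (y_i + y_{i+1})·c_i = 14, so ȳ = 14 / (6·(-3.5)) = -2/3.

-2/3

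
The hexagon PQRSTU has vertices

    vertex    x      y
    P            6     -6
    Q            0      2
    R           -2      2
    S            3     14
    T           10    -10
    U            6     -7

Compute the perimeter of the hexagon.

56

|PQ| = √((-6)² + (8)²) = √100 = 10
|QR| = √((-2)² + (0)²) = √4 = 2
|RS| = √((5)² + (12)²) = √169 = 13
|ST| = √((7)² + (-24)²) = √625 = 25
|TU| = √((-4)² + (3)²) = √25 = 5
|UP| = √((0)² + (1)²) = √1 = 1
Perimeter = 10 + 2 + 13 + 25 + 5 + 1 = 56.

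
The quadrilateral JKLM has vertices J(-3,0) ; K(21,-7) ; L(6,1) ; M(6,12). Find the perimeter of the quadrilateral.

68

|JK| = √((24)² + (-7)²) = √625 = 25
|KL| = √((-15)² + (8)²) = √289 = 17
|LM| = √((0)² + (11)²) = √121 = 11
|MJ| = √((-9)² + (-12)²) = √225 = 15
Perimeter = 25 + 17 + 11 + 15 = 68.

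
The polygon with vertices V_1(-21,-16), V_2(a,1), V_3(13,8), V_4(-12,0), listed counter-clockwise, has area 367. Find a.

20

Write out the shoelace sum; only the two edges meeting at V_2 involve a:
2·Area = [((-21)·1 − a·(-16)) + (a·8 − 13·1)] + 288
       = 24·a + 254 = 734
⇒ a = 20.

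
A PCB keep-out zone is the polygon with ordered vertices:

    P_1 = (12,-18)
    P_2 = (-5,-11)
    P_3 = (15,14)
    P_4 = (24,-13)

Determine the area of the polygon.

Cross-terms: -222, 95, -531, -276  ⇒  Σ = -934
Area = |Σ|/2 = 467.

467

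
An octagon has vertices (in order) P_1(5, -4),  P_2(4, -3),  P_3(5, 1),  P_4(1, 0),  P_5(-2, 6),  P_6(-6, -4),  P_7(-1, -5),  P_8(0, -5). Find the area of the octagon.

62.5

Apply Gauss's area formula: 2A = Σ (x_i·y_{i+1} − x_{i+1}·y_i), indices taken mod 8.
Cross-terms: 1, 19, -1, 6, 44, 26, 5, 25  ⇒  Σ = 125
Area = |Σ|/2 = 62.5.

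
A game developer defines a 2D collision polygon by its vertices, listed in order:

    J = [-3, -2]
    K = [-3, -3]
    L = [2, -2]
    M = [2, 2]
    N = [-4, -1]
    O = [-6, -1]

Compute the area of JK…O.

18

J→K: (-3)(-3) − (-3)(-2) = 3
K→L: (-3)(-2) − (2)(-3) = 12
L→M: (2)(2) − (2)(-2) = 8
M→N: (2)(-1) − (-4)(2) = 6
N→O: (-4)(-1) − (-6)(-1) = -2
O→J: (-6)(-2) − (-3)(-1) = 9
Σ = 36
Area = |Σ|/2 = 18.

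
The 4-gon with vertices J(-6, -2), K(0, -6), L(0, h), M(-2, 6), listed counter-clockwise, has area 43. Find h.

The doubled signed area Σ (x_i y_{i+1} − x_{i+1} y_i) is linear in h.
With h=0 it equals 76; the coefficient of h is 2 (from the two edges through L).
So 2·h + 76 = 2·43 = 86 ⇒ h = 5.

5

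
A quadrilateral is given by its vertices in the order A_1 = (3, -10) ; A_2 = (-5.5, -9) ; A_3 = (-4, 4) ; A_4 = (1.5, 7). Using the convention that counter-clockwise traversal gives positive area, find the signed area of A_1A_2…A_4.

Σ = (-82) + (-58) + (-34) + (-36) = -210
Signed area = Σ/2 = -105 (negative ⇒ clockwise traversal).

-105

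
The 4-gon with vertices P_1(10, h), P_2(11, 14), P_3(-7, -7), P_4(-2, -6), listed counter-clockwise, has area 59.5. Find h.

The doubled signed area Σ (x_i y_{i+1} − x_{i+1} y_i) is linear in h.
With h=0 it equals 249; the coefficient of h is -13 (from the two edges through P_1).
So -13·h + 249 = 2·59.5 = 119 ⇒ h = 10.

10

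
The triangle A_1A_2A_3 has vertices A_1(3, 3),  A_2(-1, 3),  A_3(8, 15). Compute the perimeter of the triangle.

32

|A_1A_2| = √((-4)² + (0)²) = √16 = 4
|A_2A_3| = √((9)² + (12)²) = √225 = 15
|A_3A_1| = √((-5)² + (-12)²) = √169 = 13
Perimeter = 4 + 15 + 13 = 32.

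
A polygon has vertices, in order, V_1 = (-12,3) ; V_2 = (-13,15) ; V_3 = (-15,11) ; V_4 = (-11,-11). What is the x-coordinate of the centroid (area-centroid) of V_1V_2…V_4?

Apply the surveyor's formula. First the cross-terms c_i = x_i·y_{i+1} − x_{i+1}·y_i:
  -141, 82, 286, -165  ⇒  2A = 62, A = 31.
Then Σ (x_i + x_{i+1})·c_i = -2412, so x̄ = -2412 / (6·31) = -402/31.

-402/31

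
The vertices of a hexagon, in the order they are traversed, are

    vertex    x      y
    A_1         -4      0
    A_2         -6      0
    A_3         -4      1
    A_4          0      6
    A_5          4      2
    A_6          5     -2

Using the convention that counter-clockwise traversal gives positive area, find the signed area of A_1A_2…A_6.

Apply the shoelace formula: 2A = Σ (x_i·y_{i+1} − x_{i+1}·y_i), indices taken mod 6.
Cross-terms: 0, -6, -24, -24, -18, -8  ⇒  Σ = -80
Signed area = Σ/2 = -40 (negative ⇒ clockwise traversal).

-40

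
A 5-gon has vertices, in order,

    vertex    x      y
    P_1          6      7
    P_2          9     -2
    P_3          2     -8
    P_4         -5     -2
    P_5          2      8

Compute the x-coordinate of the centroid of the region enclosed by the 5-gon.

635/257

Apply the shoelace (surveyor's) formula. First the cross-terms c_i = x_i·y_{i+1} − x_{i+1}·y_i:
  -75, -68, -44, -36, -34  ⇒  2A = -257, A = -128.5.
Then Σ (x_i + x_{i+1})·c_i = -1905, so x̄ = -1905 / (6·(-128.5)) = 635/257.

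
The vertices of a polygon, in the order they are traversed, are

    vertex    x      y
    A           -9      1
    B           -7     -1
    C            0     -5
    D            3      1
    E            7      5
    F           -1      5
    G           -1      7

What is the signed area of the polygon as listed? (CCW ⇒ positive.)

Σ = (16) + (35) + (15) + (8) + (40) + (-2) + (62) = 174
Signed area = Σ/2 = 87 (positive ⇒ counter-clockwise traversal).

87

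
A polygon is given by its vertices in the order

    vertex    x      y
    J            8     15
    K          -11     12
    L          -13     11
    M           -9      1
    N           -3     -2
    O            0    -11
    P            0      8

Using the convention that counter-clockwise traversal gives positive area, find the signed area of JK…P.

186

Σ = (261) + (35) + (86) + (21) + (33) + (0) + (-64) = 372
Signed area = Σ/2 = 186 (positive ⇒ counter-clockwise traversal).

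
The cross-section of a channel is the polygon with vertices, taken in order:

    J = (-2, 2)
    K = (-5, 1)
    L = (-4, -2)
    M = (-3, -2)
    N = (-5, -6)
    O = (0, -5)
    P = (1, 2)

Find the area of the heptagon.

Apply the shoelace (surveyor's) formula: 2A = Σ (x_i·y_{i+1} − x_{i+1}·y_i), indices taken mod 7.
J→K: (-2)(1) − (-5)(2) = 8
K→L: (-5)(-2) − (-4)(1) = 14
L→M: (-4)(-2) − (-3)(-2) = 2
M→N: (-3)(-6) − (-5)(-2) = 8
N→O: (-5)(-5) − (0)(-6) = 25
O→P: (0)(2) − (1)(-5) = 5
P→J: (1)(2) − (-2)(2) = 6
Σ = 68
Area = |Σ|/2 = 34.

34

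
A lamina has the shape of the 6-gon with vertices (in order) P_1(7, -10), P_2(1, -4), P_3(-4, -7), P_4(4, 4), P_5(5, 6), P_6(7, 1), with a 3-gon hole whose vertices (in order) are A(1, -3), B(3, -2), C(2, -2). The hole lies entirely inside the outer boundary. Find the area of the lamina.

Outer boundary:
Apply the shoelace (surveyor's) formula: 2A = Σ (x_i·y_{i+1} − x_{i+1}·y_i), indices taken mod 6.
Σ = (-18) + (-23) + (12) + (4) + (-37) + (-77) = -139
Area = |Σ|/2 = 69.5.
Hole:
Apply the shoelace (surveyor's) formula: 2A = Σ (x_i·y_{i+1} − x_{i+1}·y_i), indices taken mod 3.
Σ = (7) + (-2) + (-4) = 1
Area = |Σ|/2 = 0.5.
Net area = 69.5 − 0.5 = 69.

69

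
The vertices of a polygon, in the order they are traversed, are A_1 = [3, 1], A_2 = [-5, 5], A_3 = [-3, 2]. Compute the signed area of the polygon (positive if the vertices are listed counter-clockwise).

8

Apply the surveyor's formula: 2A = Σ (x_i·y_{i+1} − x_{i+1}·y_i), indices taken mod 3.
Cross-terms: 20, 5, -9  ⇒  Σ = 16
Signed area = Σ/2 = 8 (positive ⇒ counter-clockwise traversal).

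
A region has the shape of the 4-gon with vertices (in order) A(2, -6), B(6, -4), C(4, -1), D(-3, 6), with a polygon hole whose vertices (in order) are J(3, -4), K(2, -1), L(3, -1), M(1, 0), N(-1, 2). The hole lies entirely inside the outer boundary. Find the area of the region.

Outer boundary:
Apply Gauss's area formula: 2A = Σ (x_i·y_{i+1} − x_{i+1}·y_i), indices taken mod 4.
Σ = (28) + (10) + (21) + (6) = 65
Area = |Σ|/2 = 32.5.
Hole:
Apply the shoelace formula: 2A = Σ (x_i·y_{i+1} − x_{i+1}·y_i), indices taken mod 5.
Cross-terms: 5, 1, 1, 2, -2  ⇒  Σ = 7
Area = |Σ|/2 = 3.5.
Net area = 32.5 − 3.5 = 29.

29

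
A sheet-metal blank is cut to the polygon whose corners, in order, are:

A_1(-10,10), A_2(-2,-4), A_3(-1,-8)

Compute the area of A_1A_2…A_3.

9

Σ = (60) + (12) + (-90) = -18
Area = |Σ|/2 = 9.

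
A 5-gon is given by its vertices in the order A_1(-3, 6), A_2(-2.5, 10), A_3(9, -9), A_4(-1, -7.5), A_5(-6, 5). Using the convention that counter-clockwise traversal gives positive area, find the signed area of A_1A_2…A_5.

-115

Apply the shoelace (surveyor's) formula: 2A = Σ (x_i·y_{i+1} − x_{i+1}·y_i), indices taken mod 5.
A_1→A_2: (-3)(10) − (-2.5)(6) = -15
A_2→A_3: (-2.5)(-9) − (9)(10) = -67.5
A_3→A_4: (9)(-7.5) − (-1)(-9) = -76.5
A_4→A_5: (-1)(5) − (-6)(-7.5) = -50
A_5→A_1: (-6)(6) − (-3)(5) = -21
Σ = -230
Signed area = Σ/2 = -115 (negative ⇒ clockwise traversal).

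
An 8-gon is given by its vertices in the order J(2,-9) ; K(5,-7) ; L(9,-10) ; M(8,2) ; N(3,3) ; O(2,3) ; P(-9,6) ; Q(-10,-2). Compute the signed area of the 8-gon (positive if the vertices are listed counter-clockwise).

187

Apply Gauss's area formula: 2A = Σ (x_i·y_{i+1} − x_{i+1}·y_i), indices taken mod 8.
Σ = (31) + (13) + (98) + (18) + (3) + (39) + (78) + (94) = 374
Signed area = Σ/2 = 187 (positive ⇒ counter-clockwise traversal).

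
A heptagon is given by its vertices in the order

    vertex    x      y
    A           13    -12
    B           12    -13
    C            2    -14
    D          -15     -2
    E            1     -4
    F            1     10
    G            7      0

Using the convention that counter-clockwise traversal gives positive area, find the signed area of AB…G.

Σ = (-25) + (-142) + (-214) + (62) + (14) + (-70) + (-84) = -459
Signed area = Σ/2 = -229.5 (negative ⇒ clockwise traversal).

-229.5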